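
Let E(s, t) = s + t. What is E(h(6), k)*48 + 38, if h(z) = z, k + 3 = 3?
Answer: 326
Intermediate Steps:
k = 0 (k = -3 + 3 = 0)
E(h(6), k)*48 + 38 = (6 + 0)*48 + 38 = 6*48 + 38 = 288 + 38 = 326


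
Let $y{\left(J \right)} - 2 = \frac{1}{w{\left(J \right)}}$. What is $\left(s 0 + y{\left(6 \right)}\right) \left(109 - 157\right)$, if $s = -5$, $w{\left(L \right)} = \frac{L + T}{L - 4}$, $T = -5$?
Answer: $-192$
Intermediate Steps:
$w{\left(L \right)} = \frac{-5 + L}{-4 + L}$ ($w{\left(L \right)} = \frac{L - 5}{L - 4} = \frac{-5 + L}{-4 + L}$)
$y{\left(J \right)} = 2 + \frac{-4 + J}{-5 + J}$ ($y{\left(J \right)} = 2 + \frac{1}{\frac{1}{-4 + J} \left(-5 + J\right)} = 2 + \frac{-4 + J}{-5 + J}$)
$\left(s 0 + y{\left(6 \right)}\right) \left(109 - 157\right) = \left(\left(-5\right) 0 + \frac{-14 + 3 \cdot 6}{-5 + 6}\right) \left(109 - 157\right) = \left(0 + \frac{-14 + 18}{1}\right) \left(-48\right) = \left(0 + 1 \cdot 4\right) \left(-48\right) = \left(0 + 4\right) \left(-48\right) = 4 \left(-48\right) = -192$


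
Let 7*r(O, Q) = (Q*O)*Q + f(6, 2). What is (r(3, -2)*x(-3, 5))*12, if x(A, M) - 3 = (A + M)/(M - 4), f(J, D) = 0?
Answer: 720/7 ≈ 102.86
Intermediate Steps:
r(O, Q) = O*Q²/7 (r(O, Q) = ((Q*O)*Q + 0)/7 = ((O*Q)*Q + 0)/7 = (O*Q² + 0)/7 = (O*Q²)/7 = O*Q²/7)
x(A, M) = 3 + (A + M)/(-4 + M) (x(A, M) = 3 + (A + M)/(M - 4) = 3 + (A + M)/(-4 + M))
(r(3, -2)*x(-3, 5))*12 = (((⅐)*3*(-2)²)*((-12 - 3 + 4*5)/(-4 + 5)))*12 = (((⅐)*3*4)*((-12 - 3 + 20)/1))*12 = (12*(1*5)/7)*12 = ((12/7)*5)*12 = (60/7)*12 = 720/7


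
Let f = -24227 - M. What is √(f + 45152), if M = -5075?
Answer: 20*√65 ≈ 161.25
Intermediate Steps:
f = -19152 (f = -24227 - 1*(-5075) = -24227 + 5075 = -19152)
√(f + 45152) = √(-19152 + 45152) = √26000 = 20*√65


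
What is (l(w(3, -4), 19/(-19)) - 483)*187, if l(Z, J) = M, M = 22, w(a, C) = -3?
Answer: -86207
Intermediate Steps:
l(Z, J) = 22
(l(w(3, -4), 19/(-19)) - 483)*187 = (22 - 483)*187 = -461*187 = -86207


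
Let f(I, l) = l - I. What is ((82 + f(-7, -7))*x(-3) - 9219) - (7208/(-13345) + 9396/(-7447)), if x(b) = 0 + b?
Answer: -55320862787/5845895 ≈ -9463.2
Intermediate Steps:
x(b) = b
((82 + f(-7, -7))*x(-3) - 9219) - (7208/(-13345) + 9396/(-7447)) = ((82 + (-7 - 1*(-7)))*(-3) - 9219) - (7208/(-13345) + 9396/(-7447)) = ((82 + (-7 + 7))*(-3) - 9219) - (7208*(-1/13345) + 9396*(-1/7447)) = ((82 + 0)*(-3) - 9219) - (-424/785 - 9396/7447) = (82*(-3) - 9219) - 1*(-10533388/5845895) = (-246 - 9219) + 10533388/5845895 = -9465 + 10533388/5845895 = -55320862787/5845895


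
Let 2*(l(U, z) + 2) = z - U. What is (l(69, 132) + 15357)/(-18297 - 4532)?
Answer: -30773/45658 ≈ -0.67399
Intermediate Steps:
l(U, z) = -2 + z/2 - U/2 (l(U, z) = -2 + (z - U)/2 = -2 + (z/2 - U/2) = -2 + z/2 - U/2)
(l(69, 132) + 15357)/(-18297 - 4532) = ((-2 + (½)*132 - ½*69) + 15357)/(-18297 - 4532) = ((-2 + 66 - 69/2) + 15357)/(-22829) = (59/2 + 15357)*(-1/22829) = (30773/2)*(-1/22829) = -30773/45658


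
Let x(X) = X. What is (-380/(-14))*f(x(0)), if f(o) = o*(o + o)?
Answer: 0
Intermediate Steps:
f(o) = 2*o² (f(o) = o*(2*o) = 2*o²)
(-380/(-14))*f(x(0)) = (-380/(-14))*(2*0²) = (-380*(-1)/14)*(2*0) = -19*(-10/7)*0 = (190/7)*0 = 0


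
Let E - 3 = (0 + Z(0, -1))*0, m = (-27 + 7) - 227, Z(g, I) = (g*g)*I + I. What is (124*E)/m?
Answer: -372/247 ≈ -1.5061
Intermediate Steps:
Z(g, I) = I + I*g**2 (Z(g, I) = g**2*I + I = I*g**2 + I = I + I*g**2)
m = -247 (m = -20 - 227 = -247)
E = 3 (E = 3 + (0 - (1 + 0**2))*0 = 3 + (0 - (1 + 0))*0 = 3 + (0 - 1*1)*0 = 3 + (0 - 1)*0 = 3 - 1*0 = 3 + 0 = 3)
(124*E)/m = (124*3)/(-247) = 372*(-1/247) = -372/247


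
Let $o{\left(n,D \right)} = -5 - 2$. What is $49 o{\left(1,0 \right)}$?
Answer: $-343$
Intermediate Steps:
$o{\left(n,D \right)} = -7$
$49 o{\left(1,0 \right)} = 49 \left(-7\right) = -343$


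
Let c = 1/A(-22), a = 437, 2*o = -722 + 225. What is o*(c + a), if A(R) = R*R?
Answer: -105119973/968 ≈ -1.0860e+5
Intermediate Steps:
A(R) = R**2
o = -497/2 (o = (-722 + 225)/2 = (1/2)*(-497) = -497/2 ≈ -248.50)
c = 1/484 (c = 1/((-22)**2) = 1/484 ≈ 0.0020661)
o*(c + a) = -497*(1/484 + 437)/2 = -497/2*211509/484 = -105119973/968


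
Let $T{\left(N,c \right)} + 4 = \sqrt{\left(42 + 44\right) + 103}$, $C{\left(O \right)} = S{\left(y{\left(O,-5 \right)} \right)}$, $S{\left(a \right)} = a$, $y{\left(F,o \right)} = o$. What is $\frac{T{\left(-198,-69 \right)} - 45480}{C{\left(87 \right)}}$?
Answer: $\frac{45484}{5} - \frac{3 \sqrt{21}}{5} \approx 9094.0$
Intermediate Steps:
$C{\left(O \right)} = -5$
$T{\left(N,c \right)} = -4 + 3 \sqrt{21}$ ($T{\left(N,c \right)} = -4 + \sqrt{\left(42 + 44\right) + 103} = -4 + \sqrt{86 + 103} = -4 + \sqrt{189} = -4 + 3 \sqrt{21}$)
$\frac{T{\left(-198,-69 \right)} - 45480}{C{\left(87 \right)}} = \frac{\left(-4 + 3 \sqrt{21}\right) - 45480}{-5} = \left(-45484 + 3 \sqrt{21}\right) \left(- \frac{1}{5}\right) = \frac{45484}{5} - \frac{3 \sqrt{21}}{5}$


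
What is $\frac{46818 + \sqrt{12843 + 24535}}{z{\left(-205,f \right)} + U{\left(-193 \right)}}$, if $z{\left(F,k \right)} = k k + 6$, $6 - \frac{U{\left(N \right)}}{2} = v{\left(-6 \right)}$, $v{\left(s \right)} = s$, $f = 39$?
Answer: $\frac{15606}{517} + \frac{\sqrt{37378}}{1551} \approx 30.31$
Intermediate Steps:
$U{\left(N \right)} = 24$ ($U{\left(N \right)} = 12 - -12 = 12 + 12 = 24$)
$z{\left(F,k \right)} = 6 + k^{2}$ ($z{\left(F,k \right)} = k^{2} + 6 = 6 + k^{2}$)
$\frac{46818 + \sqrt{12843 + 24535}}{z{\left(-205,f \right)} + U{\left(-193 \right)}} = \frac{46818 + \sqrt{12843 + 24535}}{\left(6 + 39^{2}\right) + 24} = \frac{46818 + \sqrt{37378}}{\left(6 + 1521\right) + 24} = \frac{46818 + \sqrt{37378}}{1527 + 24} = \frac{46818 + \sqrt{37378}}{1551} = \left(46818 + \sqrt{37378}\right) \frac{1}{1551} = \frac{15606}{517} + \frac{\sqrt{37378}}{1551}$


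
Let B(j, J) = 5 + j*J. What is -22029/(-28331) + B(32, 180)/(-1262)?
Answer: -135527617/35753722 ≈ -3.7906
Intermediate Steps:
B(j, J) = 5 + J*j
-22029/(-28331) + B(32, 180)/(-1262) = -22029/(-28331) + (5 + 180*32)/(-1262) = -22029*(-1/28331) + (5 + 5760)*(-1/1262) = 22029/28331 + 5765*(-1/1262) = 22029/28331 - 5765/1262 = -135527617/35753722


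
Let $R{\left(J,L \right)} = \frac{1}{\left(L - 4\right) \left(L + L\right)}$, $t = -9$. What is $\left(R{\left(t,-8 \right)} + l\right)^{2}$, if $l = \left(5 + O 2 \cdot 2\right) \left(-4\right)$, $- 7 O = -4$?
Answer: $\frac{1533583921}{1806336} \approx 849.0$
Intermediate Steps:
$O = \frac{4}{7}$ ($O = \left(- \frac{1}{7}\right) \left(-4\right) = \frac{4}{7} \approx 0.57143$)
$R{\left(J,L \right)} = \frac{1}{2 L \left(-4 + L\right)}$ ($R{\left(J,L \right)} = \frac{1}{\left(-4 + L\right) 2 L} = \frac{1}{2 L \left(-4 + L\right)}$)
$l = - \frac{204}{7}$ ($l = \left(5 + \frac{4}{7} \cdot 2 \cdot 2\right) \left(-4\right) = \left(5 + \frac{8}{7} \cdot 2\right) \left(-4\right) = \left(5 + \frac{16}{7}\right) \left(-4\right) = \frac{51}{7} \left(-4\right) = - \frac{204}{7} \approx -29.143$)
$\left(R{\left(t,-8 \right)} + l\right)^{2} = \left(\frac{1}{2 \left(-8\right) \left(-4 - 8\right)} - \frac{204}{7}\right)^{2} = \left(\frac{1}{2} \left(- \frac{1}{8}\right) \frac{1}{-12} - \frac{204}{7}\right)^{2} = \left(\frac{1}{2} \left(- \frac{1}{8}\right) \left(- \frac{1}{12}\right) - \frac{204}{7}\right)^{2} = \left(\frac{1}{192} - \frac{204}{7}\right)^{2} = \left(- \frac{39161}{1344}\right)^{2} = \frac{1533583921}{1806336}$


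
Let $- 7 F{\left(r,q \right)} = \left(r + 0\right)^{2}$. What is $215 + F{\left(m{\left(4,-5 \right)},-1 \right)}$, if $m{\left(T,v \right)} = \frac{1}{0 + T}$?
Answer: $\frac{24079}{112} \approx 214.99$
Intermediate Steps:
$m{\left(T,v \right)} = \frac{1}{T}$
$F{\left(r,q \right)} = - \frac{r^{2}}{7}$ ($F{\left(r,q \right)} = - \frac{\left(r + 0\right)^{2}}{7} = - \frac{r^{2}}{7}$)
$215 + F{\left(m{\left(4,-5 \right)},-1 \right)} = 215 - \frac{\left(\frac{1}{4}\right)^{2}}{7} = 215 - \frac{1}{7 \cdot 16} = 215 - \frac{1}{112} = \frac{24079}{112}$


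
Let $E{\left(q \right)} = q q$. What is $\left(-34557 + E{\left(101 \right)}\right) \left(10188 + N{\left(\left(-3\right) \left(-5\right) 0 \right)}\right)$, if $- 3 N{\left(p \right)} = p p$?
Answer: $-248138928$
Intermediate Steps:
$E{\left(q \right)} = q^{2}$
$N{\left(p \right)} = - \frac{p^{2}}{3}$ ($N{\left(p \right)} = - \frac{p p}{3} = - \frac{p^{2}}{3}$)
$\left(-34557 + E{\left(101 \right)}\right) \left(10188 + N{\left(\left(-3\right) \left(-5\right) 0 \right)}\right) = \left(-34557 + 101^{2}\right) \left(10188 - \frac{\left(\left(-3\right) \left(-5\right) 0\right)^{2}}{3}\right) = \left(-34557 + 10201\right) \left(10188 - \frac{\left(15 \cdot 0\right)^{2}}{3}\right) = - 24356 \left(10188 - \frac{0^{2}}{3}\right) = - 24356 \left(10188 - 0\right) = - 24356 \left(10188 + 0\right) = \left(-24356\right) 10188 = -248138928$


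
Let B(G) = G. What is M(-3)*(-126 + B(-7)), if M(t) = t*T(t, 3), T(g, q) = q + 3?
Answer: 2394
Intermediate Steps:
T(g, q) = 3 + q
M(t) = 6*t (M(t) = t*(3 + 3) = t*6 = 6*t)
M(-3)*(-126 + B(-7)) = (6*(-3))*(-126 - 7) = -18*(-133) = 2394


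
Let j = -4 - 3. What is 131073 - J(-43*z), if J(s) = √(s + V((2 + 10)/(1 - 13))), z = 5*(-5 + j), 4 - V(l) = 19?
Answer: 131073 - 3*√285 ≈ 1.3102e+5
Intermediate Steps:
V(l) = -15 (V(l) = 4 - 1*19 = 4 - 19 = -15)
j = -7
z = -60 (z = 5*(-5 - 7) = 5*(-12) = -60)
J(s) = √(-15 + s) (J(s) = √(s - 15) = √(-15 + s))
131073 - J(-43*z) = 131073 - √(-15 - 43*(-60)) = 131073 - √(-15 + 2580) = 131073 - √2565 = 131073 - 3*√285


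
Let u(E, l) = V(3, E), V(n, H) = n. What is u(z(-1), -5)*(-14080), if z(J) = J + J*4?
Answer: -42240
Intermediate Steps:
z(J) = 5*J (z(J) = J + 4*J = 5*J)
u(E, l) = 3
u(z(-1), -5)*(-14080) = 3*(-14080) = -42240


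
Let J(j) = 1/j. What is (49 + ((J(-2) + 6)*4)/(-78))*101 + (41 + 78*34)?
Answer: 296927/39 ≈ 7613.5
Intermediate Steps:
J(j) = 1/j
(49 + ((J(-2) + 6)*4)/(-78))*101 + (41 + 78*34) = (49 + ((1/(-2) + 6)*4)/(-78))*101 + (41 + 78*34) = (49 + ((-½ + 6)*4)*(-1/78))*101 + (41 + 2652) = (49 + ((11/2)*4)*(-1/78))*101 + 2693 = (49 + 22*(-1/78))*101 + 2693 = (49 - 11/39)*101 + 2693 = (1900/39)*101 + 2693 = 191900/39 + 2693 = 296927/39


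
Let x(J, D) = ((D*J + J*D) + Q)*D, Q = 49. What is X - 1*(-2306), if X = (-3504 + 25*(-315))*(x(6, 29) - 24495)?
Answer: 147724484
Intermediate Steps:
x(J, D) = D*(49 + 2*D*J) (x(J, D) = ((D*J + J*D) + 49)*D = ((D*J + D*J) + 49)*D = (2*D*J + 49)*D = (49 + 2*D*J)*D = D*(49 + 2*D*J))
X = 147722178 (X = (-3504 + 25*(-315))*(29*(49 + 2*29*6) - 24495) = (-3504 - 7875)*(29*(49 + 348) - 24495) = -11379*(29*397 - 24495) = -11379*(11513 - 24495) = -11379*(-12982) = 147722178)
X - 1*(-2306) = 147722178 - 1*(-2306) = 147722178 + 2306 = 147724484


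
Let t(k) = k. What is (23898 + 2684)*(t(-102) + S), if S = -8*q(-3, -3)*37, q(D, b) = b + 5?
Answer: -18447908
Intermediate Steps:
q(D, b) = 5 + b
S = -592 (S = -8*(5 - 3)*37 = -8*2*37 = -16*37 = -592)
(23898 + 2684)*(t(-102) + S) = (23898 + 2684)*(-102 - 592) = 26582*(-694) = -18447908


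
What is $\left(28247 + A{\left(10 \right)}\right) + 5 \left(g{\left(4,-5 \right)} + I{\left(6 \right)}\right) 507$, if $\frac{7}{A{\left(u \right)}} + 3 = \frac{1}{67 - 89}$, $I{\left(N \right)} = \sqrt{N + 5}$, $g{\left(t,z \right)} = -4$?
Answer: $\frac{1213015}{67} + 2535 \sqrt{11} \approx 26512.0$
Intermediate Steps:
$I{\left(N \right)} = \sqrt{5 + N}$
$A{\left(u \right)} = - \frac{154}{67}$ ($A{\left(u \right)} = \frac{7}{-3 + \frac{1}{67 - 89}} = \frac{7}{-3 + \frac{1}{-22}} = \frac{7}{-3 - \frac{1}{22}} = \frac{7}{- \frac{67}{22}} = 7 \left(- \frac{22}{67}\right) = - \frac{154}{67}$)
$\left(28247 + A{\left(10 \right)}\right) + 5 \left(g{\left(4,-5 \right)} + I{\left(6 \right)}\right) 507 = \left(28247 - \frac{154}{67}\right) + 5 \left(-4 + \sqrt{5 + 6}\right) 507 = \frac{1892395}{67} + 5 \left(-4 + \sqrt{11}\right) 507 = \frac{1892395}{67} + \left(-20 + 5 \sqrt{11}\right) 507 = \frac{1892395}{67} - \left(10140 - 2535 \sqrt{11}\right) = \frac{1213015}{67} + 2535 \sqrt{11}$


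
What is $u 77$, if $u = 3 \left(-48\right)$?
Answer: $-11088$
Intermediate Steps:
$u = -144$
$u 77 = \left(-144\right) 77 = -11088$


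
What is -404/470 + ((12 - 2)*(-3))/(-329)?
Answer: -1264/1645 ≈ -0.76839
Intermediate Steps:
-404/470 + ((12 - 2)*(-3))/(-329) = -404*1/470 + (10*(-3))*(-1/329) = -202/235 - 30*(-1/329) = -202/235 + 30/329 = -1264/1645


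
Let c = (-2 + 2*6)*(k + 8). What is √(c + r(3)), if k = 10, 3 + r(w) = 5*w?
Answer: 8*√3 ≈ 13.856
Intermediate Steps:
r(w) = -3 + 5*w
c = 180 (c = (-2 + 2*6)*(10 + 8) = (-2 + 12)*18 = 10*18 = 180)
√(c + r(3)) = √(180 + (-3 + 5*3)) = √(180 + (-3 + 15)) = √(180 + 12) = √192 = 8*√3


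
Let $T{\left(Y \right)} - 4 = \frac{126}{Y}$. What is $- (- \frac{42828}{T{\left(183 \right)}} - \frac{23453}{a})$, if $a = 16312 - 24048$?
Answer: $\frac{10101827165}{1106248} \approx 9131.6$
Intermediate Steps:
$T{\left(Y \right)} = 4 + \frac{126}{Y}$
$a = -7736$
$- (- \frac{42828}{T{\left(183 \right)}} - \frac{23453}{a}) = - (- \frac{42828}{4 + \frac{126}{183}} - \frac{23453}{-7736}) = - (- \frac{42828}{4 + 126 \cdot \frac{1}{183}} - - \frac{23453}{7736}) = - (- \frac{42828}{4 + \frac{42}{61}} + \frac{23453}{7736}) = - (- \frac{42828}{\frac{286}{61}} + \frac{23453}{7736}) = - (\left(-42828\right) \frac{61}{286} + \frac{23453}{7736}) = - (- \frac{1306254}{143} + \frac{23453}{7736}) = \left(-1\right) \left(- \frac{10101827165}{1106248}\right) = \frac{10101827165}{1106248}$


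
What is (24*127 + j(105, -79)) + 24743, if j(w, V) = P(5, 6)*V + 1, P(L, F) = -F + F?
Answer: 27792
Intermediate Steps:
P(L, F) = 0
j(w, V) = 1 (j(w, V) = 0*V + 1 = 0 + 1 = 1)
(24*127 + j(105, -79)) + 24743 = (24*127 + 1) + 24743 = (3048 + 1) + 24743 = 3049 + 24743 = 27792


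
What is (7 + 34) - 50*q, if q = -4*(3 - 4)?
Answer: -159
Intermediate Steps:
q = 4 (q = -4*(-1) = 4)
(7 + 34) - 50*q = (7 + 34) - 50*4 = 41 - 200 = -159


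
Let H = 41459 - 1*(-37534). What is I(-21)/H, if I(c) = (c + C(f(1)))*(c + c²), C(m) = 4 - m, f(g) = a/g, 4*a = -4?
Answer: -2240/26331 ≈ -0.085071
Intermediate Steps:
a = -1 (a = (¼)*(-4) = -1)
f(g) = -1/g
H = 78993 (H = 41459 + 37534 = 78993)
I(c) = (5 + c)*(c + c²) (I(c) = (c + (4 - (-1)/1))*(c + c²) = (c + (4 - (-1)))*(c + c²) = (c + (4 - 1*(-1)))*(c + c²) = (c + (4 + 1))*(c + c²) = (c + 5)*(c + c²) = (5 + c)*(c + c²))
I(-21)/H = -21*(5 + (-21)² + 6*(-21))/78993 = -21*(5 + 441 - 126)*(1/78993) = -21*320*(1/78993) = -6720*1/78993 = -2240/26331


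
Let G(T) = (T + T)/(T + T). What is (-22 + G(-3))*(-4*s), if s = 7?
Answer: 588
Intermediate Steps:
G(T) = 1 (G(T) = (2*T)/((2*T)) = (2*T)*(1/(2*T)) = 1)
(-22 + G(-3))*(-4*s) = (-22 + 1)*(-4*7) = -21*(-28) = 588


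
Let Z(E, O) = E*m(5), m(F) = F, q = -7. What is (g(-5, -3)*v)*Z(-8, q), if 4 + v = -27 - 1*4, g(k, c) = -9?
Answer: -12600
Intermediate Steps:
v = -35 (v = -4 + (-27 - 1*4) = -4 + (-27 - 4) = -4 - 31 = -35)
Z(E, O) = 5*E (Z(E, O) = E*5 = 5*E)
(g(-5, -3)*v)*Z(-8, q) = (-9*(-35))*(5*(-8)) = 315*(-40) = -12600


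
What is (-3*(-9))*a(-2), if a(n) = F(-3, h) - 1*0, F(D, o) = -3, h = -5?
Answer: -81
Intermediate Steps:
a(n) = -3 (a(n) = -3 - 1*0 = -3 + 0 = -3)
(-3*(-9))*a(-2) = -3*(-9)*(-3) = 27*(-3) = -81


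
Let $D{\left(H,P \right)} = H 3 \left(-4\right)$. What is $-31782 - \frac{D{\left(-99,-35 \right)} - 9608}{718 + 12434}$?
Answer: $- \frac{104497111}{3288} \approx -31781.0$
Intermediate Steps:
$D{\left(H,P \right)} = - 12 H$ ($D{\left(H,P \right)} = 3 H \left(-4\right) = - 12 H$)
$-31782 - \frac{D{\left(-99,-35 \right)} - 9608}{718 + 12434} = -31782 - \frac{\left(-12\right) \left(-99\right) - 9608}{718 + 12434} = -31782 - \frac{1188 - 9608}{13152} = -31782 - \left(-8420\right) \frac{1}{13152} = -31782 - - \frac{2105}{3288} = -31782 + \frac{2105}{3288} = - \frac{104497111}{3288}$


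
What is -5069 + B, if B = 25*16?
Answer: -4669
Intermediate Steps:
B = 400
-5069 + B = -5069 + 400 = -4669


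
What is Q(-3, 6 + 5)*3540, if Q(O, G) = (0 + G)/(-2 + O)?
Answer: -7788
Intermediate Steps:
Q(O, G) = G/(-2 + O)
Q(-3, 6 + 5)*3540 = ((6 + 5)/(-2 - 3))*3540 = (11/(-5))*3540 = (11*(-⅕))*3540 = -11/5*3540 = -7788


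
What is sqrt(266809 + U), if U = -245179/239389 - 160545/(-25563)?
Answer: sqrt(1110193147611878512555693)/2039833669 ≈ 516.54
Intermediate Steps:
U = 10721732076/2039833669 (U = -245179*1/239389 - 160545*(-1/25563) = -245179/239389 + 53515/8521 = 10721732076/2039833669 ≈ 5.2562)
sqrt(266809 + U) = sqrt(266809 + 10721732076/2039833669) = sqrt(544256703124297/2039833669) = sqrt(1110193147611878512555693)/2039833669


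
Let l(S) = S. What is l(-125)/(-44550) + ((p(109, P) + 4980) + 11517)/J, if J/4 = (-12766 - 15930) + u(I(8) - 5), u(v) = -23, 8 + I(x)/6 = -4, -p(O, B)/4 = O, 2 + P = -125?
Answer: -1558129/11372724 ≈ -0.13701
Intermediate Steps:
P = -127 (P = -2 - 125 = -127)
p(O, B) = -4*O
I(x) = -72 (I(x) = -48 + 6*(-4) = -48 - 24 = -72)
J = -114876 (J = 4*((-12766 - 15930) - 23) = 4*(-28696 - 23) = 4*(-28719) = -114876)
l(-125)/(-44550) + ((p(109, P) + 4980) + 11517)/J = -125/(-44550) + ((-4*109 + 4980) + 11517)/(-114876) = -125*(-1/44550) + ((-436 + 4980) + 11517)*(-1/114876) = 5/1782 + (4544 + 11517)*(-1/114876) = 5/1782 + 16061*(-1/114876) = 5/1782 - 16061/114876 = -1558129/11372724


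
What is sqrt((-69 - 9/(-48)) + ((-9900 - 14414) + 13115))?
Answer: I*sqrt(180285)/4 ≈ 106.15*I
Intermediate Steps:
sqrt((-69 - 9/(-48)) + ((-9900 - 14414) + 13115)) = sqrt((-69 - 1/48*(-9)) + (-24314 + 13115)) = sqrt((-69 + 3/16) - 11199) = sqrt(-1101/16 - 11199) = sqrt(-180285/16) = I*sqrt(180285)/4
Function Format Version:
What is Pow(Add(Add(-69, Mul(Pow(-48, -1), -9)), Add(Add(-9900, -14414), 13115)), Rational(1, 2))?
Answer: Mul(Rational(1, 4), I, Pow(180285, Rational(1, 2))) ≈ Mul(106.15, I)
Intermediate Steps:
Pow(Add(Add(-69, Mul(Pow(-48, -1), -9)), Add(Add(-9900, -14414), 13115)), Rational(1, 2)) = Pow(Add(Add(-69, Mul(Rational(-1, 48), -9)), Add(-24314, 13115)), Rational(1, 2)) = Pow(Add(Add(-69, Rational(3, 16)), -11199), Rational(1, 2)) = Pow(Add(Rational(-1101, 16), -11199), Rational(1, 2)) = Pow(Rational(-180285, 16), Rational(1, 2)) = Mul(Rational(1, 4), I, Pow(180285, Rational(1, 2)))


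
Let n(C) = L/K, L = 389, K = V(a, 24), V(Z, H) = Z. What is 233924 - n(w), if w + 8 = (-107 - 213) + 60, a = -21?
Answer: 4912793/21 ≈ 2.3394e+5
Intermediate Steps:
K = -21
w = -268 (w = -8 + ((-107 - 213) + 60) = -8 + (-320 + 60) = -8 - 260 = -268)
n(C) = -389/21 (n(C) = 389/(-21) = 389*(-1/21) = -389/21)
233924 - n(w) = 233924 - 1*(-389/21) = 233924 + 389/21 = 4912793/21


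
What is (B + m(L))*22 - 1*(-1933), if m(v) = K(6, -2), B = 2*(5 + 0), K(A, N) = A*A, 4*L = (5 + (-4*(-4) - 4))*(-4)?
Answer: 2945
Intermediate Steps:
L = -17 (L = ((5 + (-4*(-4) - 4))*(-4))/4 = ((5 + (16 - 4))*(-4))/4 = ((5 + 12)*(-4))/4 = (17*(-4))/4 = (¼)*(-68) = -17)
K(A, N) = A²
B = 10 (B = 2*5 = 10)
m(v) = 36 (m(v) = 6² = 36)
(B + m(L))*22 - 1*(-1933) = (10 + 36)*22 - 1*(-1933) = 46*22 + 1933 = 1012 + 1933 = 2945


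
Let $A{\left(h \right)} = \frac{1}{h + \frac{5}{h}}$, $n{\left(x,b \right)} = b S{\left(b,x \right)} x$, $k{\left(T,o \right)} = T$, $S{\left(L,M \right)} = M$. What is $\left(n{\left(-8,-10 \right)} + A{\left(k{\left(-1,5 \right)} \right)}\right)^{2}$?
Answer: $\frac{14753281}{36} \approx 4.0981 \cdot 10^{5}$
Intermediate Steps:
$n{\left(x,b \right)} = b x^{2}$ ($n{\left(x,b \right)} = b x x = b x^{2}$)
$\left(n{\left(-8,-10 \right)} + A{\left(k{\left(-1,5 \right)} \right)}\right)^{2} = \left(- 10 \left(-8\right)^{2} - \frac{1}{5 + \left(-1\right)^{2}}\right)^{2} = \left(\left(-10\right) 64 - \frac{1}{5 + 1}\right)^{2} = \left(-640 - \frac{1}{6}\right)^{2} = \left(- \frac{3841}{6}\right)^{2} = \frac{14753281}{36}$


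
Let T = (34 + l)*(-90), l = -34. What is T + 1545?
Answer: 1545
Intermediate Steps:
T = 0 (T = (34 - 34)*(-90) = 0*(-90) = 0)
T + 1545 = 0 + 1545 = 1545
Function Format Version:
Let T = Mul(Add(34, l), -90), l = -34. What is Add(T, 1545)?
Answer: 1545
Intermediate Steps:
T = 0 (T = Mul(Add(34, -34), -90) = Mul(0, -90) = 0)
Add(T, 1545) = Add(0, 1545) = 1545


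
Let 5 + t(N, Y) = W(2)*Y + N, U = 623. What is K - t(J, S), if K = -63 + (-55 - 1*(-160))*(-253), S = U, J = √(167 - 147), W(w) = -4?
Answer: -24131 - 2*√5 ≈ -24135.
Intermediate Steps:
J = 2*√5 (J = √20 = 2*√5 ≈ 4.4721)
S = 623
t(N, Y) = -5 + N - 4*Y (t(N, Y) = -5 + (-4*Y + N) = -5 + (N - 4*Y) = -5 + N - 4*Y)
K = -26628 (K = -63 + (-55 + 160)*(-253) = -63 + 105*(-253) = -63 - 26565 = -26628)
K - t(J, S) = -26628 - (-5 + 2*√5 - 4*623) = -26628 - (-5 + 2*√5 - 2492) = -26628 - (-2497 + 2*√5) = -26628 + (2497 - 2*√5) = -24131 - 2*√5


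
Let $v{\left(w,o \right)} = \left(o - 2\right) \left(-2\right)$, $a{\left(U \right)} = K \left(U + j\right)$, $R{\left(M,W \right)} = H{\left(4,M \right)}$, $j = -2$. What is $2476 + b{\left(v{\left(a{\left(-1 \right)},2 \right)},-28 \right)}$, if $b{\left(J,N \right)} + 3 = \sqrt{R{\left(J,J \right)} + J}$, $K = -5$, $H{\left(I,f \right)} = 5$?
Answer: $2473 + \sqrt{5} \approx 2475.2$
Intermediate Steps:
$R{\left(M,W \right)} = 5$
$a{\left(U \right)} = 10 - 5 U$ ($a{\left(U \right)} = - 5 \left(U - 2\right) = - 5 \left(-2 + U\right) = 10 - 5 U$)
$v{\left(w,o \right)} = 4 - 2 o$ ($v{\left(w,o \right)} = \left(-2 + o\right) \left(-2\right) = 4 - 2 o$)
$b{\left(J,N \right)} = -3 + \sqrt{5 + J}$
$2476 + b{\left(v{\left(a{\left(-1 \right)},2 \right)},-28 \right)} = 2476 - \left(3 - \sqrt{5 + \left(4 - 4\right)}\right) = 2476 - \left(3 - \sqrt{5 + 0}\right) = 2476 - \left(3 - \sqrt{5}\right) = 2473 + \sqrt{5}$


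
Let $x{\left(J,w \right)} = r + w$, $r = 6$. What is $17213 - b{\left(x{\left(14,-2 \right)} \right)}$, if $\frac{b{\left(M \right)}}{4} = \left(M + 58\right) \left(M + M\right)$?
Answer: $15229$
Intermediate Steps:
$x{\left(J,w \right)} = 6 + w$
$b{\left(M \right)} = 8 M \left(58 + M\right)$ ($b{\left(M \right)} = 4 \left(M + 58\right) \left(M + M\right) = 4 \left(58 + M\right) 2 M = 4 \cdot 2 M \left(58 + M\right) = 8 M \left(58 + M\right)$)
$17213 - b{\left(x{\left(14,-2 \right)} \right)} = 17213 - 8 \left(6 - 2\right) \left(58 + \left(6 - 2\right)\right) = 17213 - 8 \cdot 4 \left(58 + 4\right) = 17213 - 8 \cdot 4 \cdot 62 = 17213 - 1984 = 15229$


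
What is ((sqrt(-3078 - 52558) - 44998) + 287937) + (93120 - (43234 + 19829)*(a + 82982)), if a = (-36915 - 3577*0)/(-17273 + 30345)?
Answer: -68400282082459/13072 + 2*I*sqrt(13909) ≈ -5.2326e+9 + 235.87*I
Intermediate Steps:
a = -36915/13072 (a = (-36915 + 0)/13072 = -36915*1/13072 = -36915/13072 ≈ -2.8240)
((sqrt(-3078 - 52558) - 44998) + 287937) + (93120 - (43234 + 19829)*(a + 82982)) = ((sqrt(-3078 - 52558) - 44998) + 287937) + (93120 - (43234 + 19829)*(-36915/13072 + 82982)) = ((sqrt(-55636) - 44998) + 287937) + (93120 - 63063*1084703789/13072) = ((2*I*sqrt(13909) - 44998) + 287937) + (93120 - 1*68404675045707/13072) = ((-44998 + 2*I*sqrt(13909)) + 287937) + (93120 - 68404675045707/13072) = (242939 + 2*I*sqrt(13909)) - 68403457781067/13072 = -68400282082459/13072 + 2*I*sqrt(13909)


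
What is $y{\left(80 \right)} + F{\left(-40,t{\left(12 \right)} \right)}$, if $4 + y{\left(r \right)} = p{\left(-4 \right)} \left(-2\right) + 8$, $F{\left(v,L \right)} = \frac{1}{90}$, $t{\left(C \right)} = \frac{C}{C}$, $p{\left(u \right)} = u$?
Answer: $\frac{1081}{90} \approx 12.011$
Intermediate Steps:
$t{\left(C \right)} = 1$
$F{\left(v,L \right)} = \frac{1}{90}$
$y{\left(r \right)} = 12$ ($y{\left(r \right)} = -4 + \left(\left(-4\right) \left(-2\right) + 8\right) = -4 + \left(8 + 8\right) = -4 + 16 = 12$)
$y{\left(80 \right)} + F{\left(-40,t{\left(12 \right)} \right)} = 12 + \frac{1}{90} = \frac{1081}{90}$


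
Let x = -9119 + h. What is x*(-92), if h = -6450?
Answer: 1432348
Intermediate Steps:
x = -15569 (x = -9119 - 6450 = -15569)
x*(-92) = -15569*(-92) = 1432348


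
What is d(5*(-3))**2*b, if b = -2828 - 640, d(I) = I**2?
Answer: -175567500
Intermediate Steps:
b = -3468
d(5*(-3))**2*b = ((5*(-3))**2)**2*(-3468) = ((-15)**2)**2*(-3468) = 225**2*(-3468) = 50625*(-3468) = -175567500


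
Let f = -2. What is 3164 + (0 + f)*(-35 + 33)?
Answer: 3168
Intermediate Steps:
3164 + (0 + f)*(-35 + 33) = 3164 + (0 - 2)*(-35 + 33) = 3164 - 2*(-2) = 3164 + 4 = 3168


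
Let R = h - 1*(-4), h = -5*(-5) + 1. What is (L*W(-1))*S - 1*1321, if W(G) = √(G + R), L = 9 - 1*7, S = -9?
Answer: -1321 - 18*√29 ≈ -1417.9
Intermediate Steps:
h = 26 (h = 25 + 1 = 26)
L = 2 (L = 9 - 7 = 2)
R = 30 (R = 26 - 1*(-4) = 26 + 4 = 30)
W(G) = √(30 + G) (W(G) = √(G + 30) = √(30 + G))
(L*W(-1))*S - 1*1321 = (2*√(30 - 1))*(-9) - 1*1321 = (2*√29)*(-9) - 1321 = -18*√29 - 1321 = -1321 - 18*√29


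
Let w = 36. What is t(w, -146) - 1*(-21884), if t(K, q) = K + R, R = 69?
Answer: 21989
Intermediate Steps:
t(K, q) = 69 + K (t(K, q) = K + 69 = 69 + K)
t(w, -146) - 1*(-21884) = (69 + 36) - 1*(-21884) = 105 + 21884 = 21989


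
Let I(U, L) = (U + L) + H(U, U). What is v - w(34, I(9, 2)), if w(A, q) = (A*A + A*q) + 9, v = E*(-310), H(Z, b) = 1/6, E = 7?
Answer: -11144/3 ≈ -3714.7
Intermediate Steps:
H(Z, b) = ⅙
I(U, L) = ⅙ + L + U (I(U, L) = (U + L) + ⅙ = (L + U) + ⅙ = ⅙ + L + U)
v = -2170 (v = 7*(-310) = -2170)
w(A, q) = 9 + A² + A*q (w(A, q) = (A² + A*q) + 9 = 9 + A² + A*q)
v - w(34, I(9, 2)) = -2170 - (9 + 34² + 34*(⅙ + 2 + 9)) = -2170 - (9 + 1156 + 34*(67/6)) = -2170 - (9 + 1156 + 1139/3) = -2170 - 1*4634/3 = -2170 - 4634/3 = -11144/3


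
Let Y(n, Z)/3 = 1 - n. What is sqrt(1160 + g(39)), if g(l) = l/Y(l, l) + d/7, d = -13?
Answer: 5*sqrt(3276854)/266 ≈ 34.026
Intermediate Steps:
Y(n, Z) = 3 - 3*n (Y(n, Z) = 3*(1 - n) = 3 - 3*n)
g(l) = -13/7 + l/(3 - 3*l) (g(l) = l/(3 - 3*l) - 13/7 = -13/7 + l/(3 - 3*l))
sqrt(1160 + g(39)) = sqrt(1160 + (39 - 46*39)/(21*(-1 + 39))) = sqrt(1160 + (1/21)*(39 - 1794)/38) = sqrt(1160 + (1/21)*(1/38)*(-1755)) = sqrt(1160 - 585/266) = sqrt(307975/266) = 5*sqrt(3276854)/266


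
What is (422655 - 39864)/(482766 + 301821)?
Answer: 127597/261529 ≈ 0.48789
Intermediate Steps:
(422655 - 39864)/(482766 + 301821) = 382791/784587 = 382791*(1/784587) = 127597/261529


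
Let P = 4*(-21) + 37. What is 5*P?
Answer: -235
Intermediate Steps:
P = -47 (P = -84 + 37 = -47)
5*P = 5*(-47) = -235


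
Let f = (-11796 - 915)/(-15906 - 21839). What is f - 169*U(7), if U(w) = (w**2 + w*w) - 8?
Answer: -574088739/37745 ≈ -15210.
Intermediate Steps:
U(w) = -8 + 2*w**2 (U(w) = (w**2 + w**2) - 8 = 2*w**2 - 8 = -8 + 2*w**2)
f = 12711/37745 (f = -12711/(-37745) = -12711*(-1/37745) = 12711/37745 ≈ 0.33676)
f - 169*U(7) = 12711/37745 - 169*(-8 + 2*7**2) = 12711/37745 - 169*(-8 + 2*49) = 12711/37745 - 169*(-8 + 98) = 12711/37745 - 169*90 = 12711/37745 - 1*15210 = 12711/37745 - 15210 = -574088739/37745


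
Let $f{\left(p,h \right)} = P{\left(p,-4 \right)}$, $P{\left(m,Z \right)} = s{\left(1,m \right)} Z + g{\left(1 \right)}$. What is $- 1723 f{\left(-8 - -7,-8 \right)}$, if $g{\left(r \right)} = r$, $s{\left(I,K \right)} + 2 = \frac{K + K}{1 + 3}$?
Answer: $-18953$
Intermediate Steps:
$s{\left(I,K \right)} = -2 + \frac{K}{2}$ ($s{\left(I,K \right)} = -2 + \frac{K + K}{1 + 3} = -2 + \frac{2 K}{4} = -2 + 2 K \frac{1}{4} = -2 + \frac{K}{2}$)
$P{\left(m,Z \right)} = 1 + Z \left(-2 + \frac{m}{2}\right)$ ($P{\left(m,Z \right)} = \left(-2 + \frac{m}{2}\right) Z + 1 = Z \left(-2 + \frac{m}{2}\right) + 1 = 1 + Z \left(-2 + \frac{m}{2}\right)$)
$f{\left(p,h \right)} = 9 - 2 p$ ($f{\left(p,h \right)} = 1 + \frac{1}{2} \left(-4\right) \left(-4 + p\right) = 1 - \left(-8 + 2 p\right) = 9 - 2 p$)
$- 1723 f{\left(-8 - -7,-8 \right)} = - 1723 \left(9 - 2 \left(-8 - -7\right)\right) = - 1723 \left(9 - 2 \left(-8 + 7\right)\right) = - 1723 \left(9 - -2\right) = - 1723 \left(9 + 2\right) = \left(-1723\right) 11 = -18953$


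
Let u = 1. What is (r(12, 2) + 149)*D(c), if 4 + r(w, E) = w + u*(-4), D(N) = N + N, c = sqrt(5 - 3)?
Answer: 306*sqrt(2) ≈ 432.75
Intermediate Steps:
c = sqrt(2) ≈ 1.4142
D(N) = 2*N
r(w, E) = -8 + w (r(w, E) = -4 + (w + 1*(-4)) = -4 + (w - 4) = -4 + (-4 + w) = -8 + w)
(r(12, 2) + 149)*D(c) = ((-8 + 12) + 149)*(2*sqrt(2)) = (4 + 149)*(2*sqrt(2)) = 153*(2*sqrt(2)) = 306*sqrt(2)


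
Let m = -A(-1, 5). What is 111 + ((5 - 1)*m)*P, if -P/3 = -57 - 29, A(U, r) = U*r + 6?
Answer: -921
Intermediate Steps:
A(U, r) = 6 + U*r
m = -1 (m = -(6 - 1*5) = -(6 - 5) = -1*1 = -1)
P = 258 (P = -3*(-57 - 29) = -3*(-86) = 258)
111 + ((5 - 1)*m)*P = 111 + ((5 - 1)*(-1))*258 = 111 + (4*(-1))*258 = 111 - 4*258 = 111 - 1032 = -921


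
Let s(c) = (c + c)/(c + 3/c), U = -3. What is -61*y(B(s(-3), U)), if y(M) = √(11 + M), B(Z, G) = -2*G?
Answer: -61*√17 ≈ -251.51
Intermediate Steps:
s(c) = 2*c/(c + 3/c) (s(c) = (2*c)/(c + 3/c) = 2*c/(c + 3/c))
-61*y(B(s(-3), U)) = -61*√(11 - 2*(-3)) = -61*√(11 + 6) = -61*√17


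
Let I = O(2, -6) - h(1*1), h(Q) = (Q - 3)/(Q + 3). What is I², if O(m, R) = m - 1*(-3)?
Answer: 121/4 ≈ 30.250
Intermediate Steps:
O(m, R) = 3 + m (O(m, R) = m + 3 = 3 + m)
h(Q) = (-3 + Q)/(3 + Q)
I = 11/2 (I = (3 + 2) - (-3 + 1*1)/(3 + 1*1) = 5 - (-3 + 1)/(3 + 1) = 5 - (-2)/4 = 5 - 1*(-½) = 5 + ½ = 11/2 ≈ 5.5000)
I² = (11/2)² = 121/4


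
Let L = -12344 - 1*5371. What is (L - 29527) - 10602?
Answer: -57844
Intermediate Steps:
L = -17715 (L = -12344 - 5371 = -17715)
(L - 29527) - 10602 = (-17715 - 29527) - 10602 = -47242 - 10602 = -57844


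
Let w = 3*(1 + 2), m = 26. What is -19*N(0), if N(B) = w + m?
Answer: -665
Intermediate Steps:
w = 9 (w = 3*3 = 9)
N(B) = 35 (N(B) = 9 + 26 = 35)
-19*N(0) = -19*35 = -665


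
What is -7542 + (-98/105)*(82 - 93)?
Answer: -112976/15 ≈ -7531.7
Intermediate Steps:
-7542 + (-98/105)*(82 - 93) = -7542 - 98*1/105*(-11) = -7542 - 14/15*(-11) = -7542 + 154/15 = -112976/15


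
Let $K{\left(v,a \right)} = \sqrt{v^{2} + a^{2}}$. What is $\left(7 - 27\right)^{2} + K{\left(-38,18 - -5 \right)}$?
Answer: $400 + \sqrt{1973} \approx 444.42$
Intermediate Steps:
$K{\left(v,a \right)} = \sqrt{a^{2} + v^{2}}$
$\left(7 - 27\right)^{2} + K{\left(-38,18 - -5 \right)} = \left(7 - 27\right)^{2} + \sqrt{\left(18 - -5\right)^{2} + \left(-38\right)^{2}} = \left(-20\right)^{2} + \sqrt{\left(18 + 5\right)^{2} + 1444} = 400 + \sqrt{23^{2} + 1444} = 400 + \sqrt{529 + 1444} = 400 + \sqrt{1973}$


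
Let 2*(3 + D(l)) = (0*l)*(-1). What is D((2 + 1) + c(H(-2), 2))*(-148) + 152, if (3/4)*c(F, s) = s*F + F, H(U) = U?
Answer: 596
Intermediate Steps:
c(F, s) = 4*F/3 + 4*F*s/3 (c(F, s) = 4*(s*F + F)/3 = 4*(F*s + F)/3 = 4*(F + F*s)/3 = 4*F/3 + 4*F*s/3)
D(l) = -3 (D(l) = -3 + ((0*l)*(-1))/2 = -3 + (0*(-1))/2 = -3 + (½)*0 = -3 + 0 = -3)
D((2 + 1) + c(H(-2), 2))*(-148) + 152 = -3*(-148) + 152 = 444 + 152 = 596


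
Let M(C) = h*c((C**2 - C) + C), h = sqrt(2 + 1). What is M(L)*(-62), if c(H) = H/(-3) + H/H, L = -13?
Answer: 10292*sqrt(3)/3 ≈ 5942.1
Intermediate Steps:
c(H) = 1 - H/3 (c(H) = H*(-1/3) + 1 = -H/3 + 1 = 1 - H/3)
h = sqrt(3) ≈ 1.7320
M(C) = sqrt(3)*(1 - C**2/3) (M(C) = sqrt(3)*(1 - ((C**2 - C) + C)/3) = sqrt(3)*(1 - C**2/3))
M(L)*(-62) = (sqrt(3)*(3 - 1*(-13)**2)/3)*(-62) = (sqrt(3)*(3 - 1*169)/3)*(-62) = (sqrt(3)*(3 - 169)/3)*(-62) = ((1/3)*sqrt(3)*(-166))*(-62) = -166*sqrt(3)/3*(-62) = 10292*sqrt(3)/3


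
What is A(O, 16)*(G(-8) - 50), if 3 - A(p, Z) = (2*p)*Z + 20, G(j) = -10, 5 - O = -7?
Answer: 24060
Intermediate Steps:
O = 12 (O = 5 - 1*(-7) = 5 + 7 = 12)
A(p, Z) = -17 - 2*Z*p (A(p, Z) = 3 - ((2*p)*Z + 20) = 3 - (2*Z*p + 20) = 3 - (20 + 2*Z*p) = 3 + (-20 - 2*Z*p) = -17 - 2*Z*p)
A(O, 16)*(G(-8) - 50) = (-17 - 2*16*12)*(-10 - 50) = (-17 - 384)*(-60) = -401*(-60) = 24060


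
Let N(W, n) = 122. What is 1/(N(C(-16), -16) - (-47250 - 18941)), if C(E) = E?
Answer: 1/66313 ≈ 1.5080e-5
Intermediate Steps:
1/(N(C(-16), -16) - (-47250 - 18941)) = 1/(122 - (-47250 - 18941)) = 1/(122 - 1*(-66191)) = 1/(122 + 66191) = 1/66313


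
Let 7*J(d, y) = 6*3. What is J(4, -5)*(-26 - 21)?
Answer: -846/7 ≈ -120.86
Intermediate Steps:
J(d, y) = 18/7 (J(d, y) = (6*3)/7 = (⅐)*18 = 18/7)
J(4, -5)*(-26 - 21) = 18*(-26 - 21)/7 = (18/7)*(-47) = -846/7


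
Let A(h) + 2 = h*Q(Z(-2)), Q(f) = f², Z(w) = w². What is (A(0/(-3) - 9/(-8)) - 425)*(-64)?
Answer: 26176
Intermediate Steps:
A(h) = -2 + 16*h (A(h) = -2 + h*((-2)²)² = -2 + h*4² = -2 + h*16 = -2 + 16*h)
(A(0/(-3) - 9/(-8)) - 425)*(-64) = ((-2 + 16*(0/(-3) - 9/(-8))) - 425)*(-64) = ((-2 + 16*(0*(-⅓) - 9*(-⅛))) - 425)*(-64) = ((-2 + 16*(0 + 9/8)) - 425)*(-64) = ((-2 + 16*(9/8)) - 425)*(-64) = ((-2 + 18) - 425)*(-64) = (16 - 425)*(-64) = -409*(-64) = 26176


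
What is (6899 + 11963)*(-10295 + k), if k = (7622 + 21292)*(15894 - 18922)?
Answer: -1651592312594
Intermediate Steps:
k = -87551592 (k = 28914*(-3028) = -87551592)
(6899 + 11963)*(-10295 + k) = (6899 + 11963)*(-10295 - 87551592) = 18862*(-87561887) = -1651592312594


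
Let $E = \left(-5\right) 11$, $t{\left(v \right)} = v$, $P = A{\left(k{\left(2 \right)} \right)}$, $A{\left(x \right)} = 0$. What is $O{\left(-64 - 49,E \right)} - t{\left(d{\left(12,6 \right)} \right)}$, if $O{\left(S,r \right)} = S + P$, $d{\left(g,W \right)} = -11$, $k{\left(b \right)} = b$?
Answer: $-102$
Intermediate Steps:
$P = 0$
$E = -55$
$O{\left(S,r \right)} = S$ ($O{\left(S,r \right)} = S + 0 = S$)
$O{\left(-64 - 49,E \right)} - t{\left(d{\left(12,6 \right)} \right)} = \left(-64 - 49\right) - -11 = \left(-64 - 49\right) + 11 = -113 + 11 = -102$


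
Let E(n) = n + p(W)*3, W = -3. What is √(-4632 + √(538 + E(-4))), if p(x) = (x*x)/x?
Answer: √(-4632 + 5*√21) ≈ 67.89*I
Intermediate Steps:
p(x) = x (p(x) = x²/x = x)
E(n) = -9 + n (E(n) = n - 3*3 = n - 9 = -9 + n)
√(-4632 + √(538 + E(-4))) = √(-4632 + √(538 + (-9 - 4))) = √(-4632 + √(538 - 13)) = √(-4632 + √525) = √(-4632 + 5*√21)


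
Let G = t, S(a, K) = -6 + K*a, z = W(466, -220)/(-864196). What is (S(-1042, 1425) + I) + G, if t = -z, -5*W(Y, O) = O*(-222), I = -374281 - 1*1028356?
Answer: -623839977599/216049 ≈ -2.8875e+6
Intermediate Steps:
I = -1402637 (I = -374281 - 1028356 = -1402637)
W(Y, O) = 222*O/5 (W(Y, O) = -O*(-222)/5 = -(-222)*O/5 = 222*O/5)
z = 2442/216049 (z = ((222/5)*(-220))/(-864196) = -9768*(-1/864196) = 2442/216049 ≈ 0.011303)
t = -2442/216049 (t = -1*2442/216049 = -2442/216049 ≈ -0.011303)
G = -2442/216049 ≈ -0.011303
(S(-1042, 1425) + I) + G = ((-6 + 1425*(-1042)) - 1402637) - 2442/216049 = ((-6 - 1484850) - 1402637) - 2442/216049 = (-1484856 - 1402637) - 2442/216049 = -2887493 - 2442/216049 = -623839977599/216049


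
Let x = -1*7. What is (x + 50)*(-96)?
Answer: -4128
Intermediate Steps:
x = -7
(x + 50)*(-96) = (-7 + 50)*(-96) = 43*(-96) = -4128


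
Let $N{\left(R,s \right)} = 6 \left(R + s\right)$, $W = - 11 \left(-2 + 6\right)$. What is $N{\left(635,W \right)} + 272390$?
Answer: $275936$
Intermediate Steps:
$W = -44$ ($W = \left(-11\right) 4 = -44$)
$N{\left(R,s \right)} = 6 R + 6 s$
$N{\left(635,W \right)} + 272390 = \left(6 \cdot 635 + 6 \left(-44\right)\right) + 272390 = \left(3810 - 264\right) + 272390 = 3546 + 272390 = 275936$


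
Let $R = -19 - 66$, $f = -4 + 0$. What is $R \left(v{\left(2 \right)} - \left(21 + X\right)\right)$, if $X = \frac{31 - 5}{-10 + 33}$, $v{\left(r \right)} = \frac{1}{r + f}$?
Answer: $\frac{88485}{46} \approx 1923.6$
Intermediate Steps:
$f = -4$
$v{\left(r \right)} = \frac{1}{-4 + r}$ ($v{\left(r \right)} = \frac{1}{r - 4} = \frac{1}{-4 + r}$)
$X = \frac{26}{23} \approx 1.1304$
$R = -85$ ($R = -19 - 66 = -85$)
$R \left(v{\left(2 \right)} - \left(21 + X\right)\right) = - 85 \left(\frac{1}{-4 + 2} - \frac{509}{23}\right) = - 85 \left(\frac{1}{-2} - \frac{509}{23}\right) = - 85 \left(- \frac{1}{2} - \frac{509}{23}\right) = \left(-85\right) \left(- \frac{1041}{46}\right) = \frac{88485}{46}$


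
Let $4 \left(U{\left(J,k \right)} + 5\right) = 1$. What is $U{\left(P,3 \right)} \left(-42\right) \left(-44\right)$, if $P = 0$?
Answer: $-8778$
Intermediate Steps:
$U{\left(J,k \right)} = - \frac{19}{4}$ ($U{\left(J,k \right)} = -5 + \frac{1}{4} \cdot 1 = -5 + \frac{1}{4} = - \frac{19}{4}$)
$U{\left(P,3 \right)} \left(-42\right) \left(-44\right) = \left(- \frac{19}{4}\right) \left(-42\right) \left(-44\right) = \frac{399}{2} \left(-44\right) = -8778$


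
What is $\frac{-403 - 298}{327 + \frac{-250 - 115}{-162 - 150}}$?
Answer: $- \frac{218712}{102389} \approx -2.1361$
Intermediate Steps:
$\frac{-403 - 298}{327 + \frac{-250 - 115}{-162 - 150}} = - \frac{701}{327 - \frac{365}{-312}} = - \frac{701}{327 - - \frac{365}{312}} = - \frac{701}{327 + \frac{365}{312}} = - \frac{701}{\frac{102389}{312}} = \left(-701\right) \frac{312}{102389} = - \frac{218712}{102389}$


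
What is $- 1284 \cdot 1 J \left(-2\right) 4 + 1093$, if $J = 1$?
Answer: $11365$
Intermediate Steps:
$- 1284 \cdot 1 J \left(-2\right) 4 + 1093 = - 1284 \cdot 1 \cdot 1 \left(-2\right) 4 + 1093 = - 1284 \cdot 1 \left(-2\right) 4 + 1093 = - 1284 \left(\left(-2\right) 4\right) + 1093 = \left(-1284\right) \left(-8\right) + 1093 = 10272 + 1093 = 11365$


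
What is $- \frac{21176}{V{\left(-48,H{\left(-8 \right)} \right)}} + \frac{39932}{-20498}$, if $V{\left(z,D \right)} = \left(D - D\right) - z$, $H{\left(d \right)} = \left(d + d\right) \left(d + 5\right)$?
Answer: $- \frac{27248899}{61494} \approx -443.11$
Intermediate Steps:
$H{\left(d \right)} = 2 d \left(5 + d\right)$
$V{\left(z,D \right)} = - z$ ($V{\left(z,D \right)} = 0 - z = - z$)
$- \frac{21176}{V{\left(-48,H{\left(-8 \right)} \right)}} + \frac{39932}{-20498} = - \frac{21176}{\left(-1\right) \left(-48\right)} + \frac{39932}{-20498} = - \frac{21176}{48} + 39932 \left(- \frac{1}{20498}\right) = \left(-21176\right) \frac{1}{48} - \frac{19966}{10249} = - \frac{2647}{6} - \frac{19966}{10249} = - \frac{27248899}{61494}$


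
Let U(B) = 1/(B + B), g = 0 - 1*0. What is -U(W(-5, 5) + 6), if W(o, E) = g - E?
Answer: -1/2 ≈ -0.50000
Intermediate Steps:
g = 0 (g = 0 + 0 = 0)
W(o, E) = -E (W(o, E) = 0 - E = -E)
U(B) = 1/(2*B)
-U(W(-5, 5) + 6) = -1/(2*(-1*5 + 6)) = -1/(2*(-5 + 6)) = -1/(2*1) = -1/2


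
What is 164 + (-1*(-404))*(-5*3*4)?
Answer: -24076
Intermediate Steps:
164 + (-1*(-404))*(-5*3*4) = 164 + 404*(-15*4) = 164 + 404*(-60) = 164 - 24240 = -24076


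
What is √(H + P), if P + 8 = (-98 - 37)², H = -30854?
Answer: I*√12637 ≈ 112.41*I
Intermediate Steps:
P = 18217 (P = -8 + (-98 - 37)² = -8 + (-135)² = -8 + 18225 = 18217)
√(H + P) = √(-30854 + 18217) = √(-12637) = I*√12637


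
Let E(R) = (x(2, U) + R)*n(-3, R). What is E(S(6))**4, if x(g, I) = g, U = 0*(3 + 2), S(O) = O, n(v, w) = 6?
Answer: 5308416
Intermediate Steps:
U = 0 (U = 0*5 = 0)
E(R) = 12 + 6*R (E(R) = (2 + R)*6 = 12 + 6*R)
E(S(6))**4 = (12 + 6*6)**4 = (12 + 36)**4 = 48**4 = 5308416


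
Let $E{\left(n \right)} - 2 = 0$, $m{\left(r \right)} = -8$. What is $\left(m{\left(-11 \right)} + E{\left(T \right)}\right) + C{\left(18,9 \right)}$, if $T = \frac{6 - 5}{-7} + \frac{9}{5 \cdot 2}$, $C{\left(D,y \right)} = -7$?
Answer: $-13$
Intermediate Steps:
$T = \frac{53}{70}$ ($T = \left(6 - 5\right) \left(- \frac{1}{7}\right) + \frac{9}{10} = 1 \left(- \frac{1}{7}\right) + 9 \cdot \frac{1}{10} = - \frac{1}{7} + \frac{9}{10} = \frac{53}{70} \approx 0.75714$)
$E{\left(n \right)} = 2$ ($E{\left(n \right)} = 2 + 0 = 2$)
$\left(m{\left(-11 \right)} + E{\left(T \right)}\right) + C{\left(18,9 \right)} = \left(-8 + 2\right) - 7 = -6 - 7 = -13$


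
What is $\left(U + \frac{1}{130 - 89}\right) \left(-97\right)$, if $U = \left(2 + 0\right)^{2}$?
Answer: $- \frac{16005}{41} \approx -390.37$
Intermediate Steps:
$U = 4$ ($U = 2^{2} = 4$)
$\left(U + \frac{1}{130 - 89}\right) \left(-97\right) = \left(4 + \frac{1}{130 - 89}\right) \left(-97\right) = \left(4 + \frac{1}{41}\right) \left(-97\right) = \frac{165}{41} \left(-97\right) = - \frac{16005}{41}$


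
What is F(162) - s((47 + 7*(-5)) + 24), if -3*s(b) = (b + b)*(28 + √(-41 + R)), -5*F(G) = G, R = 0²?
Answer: 3198/5 + 24*I*√41 ≈ 639.6 + 153.68*I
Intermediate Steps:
R = 0
F(G) = -G/5
s(b) = -2*b*(28 + I*√41)/3 (s(b) = -(b + b)*(28 + √(-41 + 0))/3 = -2*b*(28 + √(-41))/3 = -2*b*(28 + I*√41)/3)
F(162) - s((47 + 7*(-5)) + 24) = -⅕*162 - (-2)*((47 + 7*(-5)) + 24)*(28 + I*√41)/3 = -162/5 - (-2)*((47 - 35) + 24)*(28 + I*√41)/3 = -162/5 - (-2)*(12 + 24)*(28 + I*√41)/3 = -162/5 - (-2)*36*(28 + I*√41)/3 = -162/5 - (-672 - 24*I*√41) = -162/5 + (672 + 24*I*√41) = 3198/5 + 24*I*√41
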